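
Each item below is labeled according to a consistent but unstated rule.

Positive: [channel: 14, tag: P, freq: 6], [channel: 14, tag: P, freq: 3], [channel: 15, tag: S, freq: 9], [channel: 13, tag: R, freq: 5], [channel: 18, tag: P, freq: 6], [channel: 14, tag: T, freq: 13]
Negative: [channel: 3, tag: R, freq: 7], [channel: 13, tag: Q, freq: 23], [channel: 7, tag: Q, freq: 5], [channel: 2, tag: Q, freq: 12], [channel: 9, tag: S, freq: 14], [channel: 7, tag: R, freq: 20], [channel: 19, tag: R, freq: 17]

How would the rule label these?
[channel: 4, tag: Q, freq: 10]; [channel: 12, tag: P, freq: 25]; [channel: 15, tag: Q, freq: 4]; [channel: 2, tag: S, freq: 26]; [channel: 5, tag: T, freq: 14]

The simplest hypothesis consistent with all the labels is: freq ≤ 13 AND channel ≥ 9.
[channel: 4, tag: Q, freq: 10] — freq = 10, channel = 4, hence Negative.
[channel: 12, tag: P, freq: 25] — freq = 25, channel = 12, hence Negative.
[channel: 15, tag: Q, freq: 4] — freq = 4, channel = 15, hence Positive.
[channel: 2, tag: S, freq: 26] — freq = 26, channel = 2, hence Negative.
[channel: 5, tag: T, freq: 14] — freq = 14, channel = 5, hence Negative.

Negative, Negative, Positive, Negative, Negative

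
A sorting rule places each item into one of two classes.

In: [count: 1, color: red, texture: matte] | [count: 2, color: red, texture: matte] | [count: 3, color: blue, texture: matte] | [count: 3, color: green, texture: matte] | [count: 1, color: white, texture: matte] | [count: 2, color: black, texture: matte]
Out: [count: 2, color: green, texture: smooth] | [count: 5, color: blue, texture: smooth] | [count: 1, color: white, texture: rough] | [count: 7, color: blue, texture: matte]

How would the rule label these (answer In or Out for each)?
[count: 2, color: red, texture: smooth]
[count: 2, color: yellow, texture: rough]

The simplest hypothesis consistent with all the labels is: texture is matte AND count ≤ 3.
[count: 2, color: red, texture: smooth]: texture is smooth, count = 2 — fails this test, so Out. [count: 2, color: yellow, texture: rough]: texture is rough, count = 2 — fails this test, so Out.

Out, Out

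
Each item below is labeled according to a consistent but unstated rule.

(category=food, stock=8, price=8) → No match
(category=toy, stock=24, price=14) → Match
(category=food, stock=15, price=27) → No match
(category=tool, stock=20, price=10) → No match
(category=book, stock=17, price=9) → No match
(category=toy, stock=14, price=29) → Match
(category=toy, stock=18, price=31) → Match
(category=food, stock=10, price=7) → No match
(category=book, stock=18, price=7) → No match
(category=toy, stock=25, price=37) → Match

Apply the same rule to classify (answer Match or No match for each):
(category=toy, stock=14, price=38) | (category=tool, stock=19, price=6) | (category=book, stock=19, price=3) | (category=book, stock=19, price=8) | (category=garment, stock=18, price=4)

Match, No match, No match, No match, No match

All 'Match' examples share one property — category is toy — and every 'No match' example lacks it.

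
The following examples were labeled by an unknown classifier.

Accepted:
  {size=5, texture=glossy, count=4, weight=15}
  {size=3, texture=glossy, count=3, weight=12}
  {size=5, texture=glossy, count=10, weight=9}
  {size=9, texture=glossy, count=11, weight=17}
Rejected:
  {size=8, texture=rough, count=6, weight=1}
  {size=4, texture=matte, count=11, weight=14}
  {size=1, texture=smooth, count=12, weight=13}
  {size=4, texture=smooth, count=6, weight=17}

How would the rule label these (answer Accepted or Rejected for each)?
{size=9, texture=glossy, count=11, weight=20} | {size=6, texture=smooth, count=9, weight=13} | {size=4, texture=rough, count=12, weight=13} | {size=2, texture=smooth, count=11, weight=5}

Accepted, Rejected, Rejected, Rejected

The common property of the 'Accepted' items is: texture is glossy. No 'Rejected' item has it.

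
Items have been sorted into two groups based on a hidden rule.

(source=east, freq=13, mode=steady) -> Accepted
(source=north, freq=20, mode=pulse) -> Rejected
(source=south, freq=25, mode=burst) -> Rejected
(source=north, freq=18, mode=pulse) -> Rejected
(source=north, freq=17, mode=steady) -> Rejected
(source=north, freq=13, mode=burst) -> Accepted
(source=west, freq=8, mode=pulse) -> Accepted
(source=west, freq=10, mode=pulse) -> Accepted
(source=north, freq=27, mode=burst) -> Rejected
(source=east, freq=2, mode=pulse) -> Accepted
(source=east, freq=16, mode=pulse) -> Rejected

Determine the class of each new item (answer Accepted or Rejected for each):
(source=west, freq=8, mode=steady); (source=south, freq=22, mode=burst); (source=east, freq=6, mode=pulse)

The simplest hypothesis consistent with all the labels is: freq ≤ 13.
(source=west, freq=8, mode=steady): freq = 8 — satisfies this, so Accepted.
(source=south, freq=22, mode=burst): freq = 22 — fails the rule, so Rejected.
(source=east, freq=6, mode=pulse): freq = 6 — satisfies this, so Accepted.

Accepted, Rejected, Accepted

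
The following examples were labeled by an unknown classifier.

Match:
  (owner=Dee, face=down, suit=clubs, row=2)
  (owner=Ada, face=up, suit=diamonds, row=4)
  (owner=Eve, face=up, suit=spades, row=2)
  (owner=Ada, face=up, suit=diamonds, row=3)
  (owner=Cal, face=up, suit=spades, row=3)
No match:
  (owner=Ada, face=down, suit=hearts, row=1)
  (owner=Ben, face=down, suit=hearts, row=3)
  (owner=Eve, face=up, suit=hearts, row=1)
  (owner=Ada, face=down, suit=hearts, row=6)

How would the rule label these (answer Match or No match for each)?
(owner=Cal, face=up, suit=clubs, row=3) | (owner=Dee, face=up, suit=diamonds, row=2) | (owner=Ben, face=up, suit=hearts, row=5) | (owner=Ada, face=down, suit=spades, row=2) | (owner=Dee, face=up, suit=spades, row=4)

The rule appears to be: suit is not hearts.
(owner=Cal, face=up, suit=clubs, row=3): suit is clubs — has this property, so Match.
(owner=Dee, face=up, suit=diamonds, row=2): suit is diamonds — has this property, so Match.
(owner=Ben, face=up, suit=hearts, row=5): suit is hearts — doesn't match, so No match.
(owner=Ada, face=down, suit=spades, row=2): suit is spades — has this property, so Match.
(owner=Dee, face=up, suit=spades, row=4): suit is spades — has this property, so Match.

Match, Match, No match, Match, Match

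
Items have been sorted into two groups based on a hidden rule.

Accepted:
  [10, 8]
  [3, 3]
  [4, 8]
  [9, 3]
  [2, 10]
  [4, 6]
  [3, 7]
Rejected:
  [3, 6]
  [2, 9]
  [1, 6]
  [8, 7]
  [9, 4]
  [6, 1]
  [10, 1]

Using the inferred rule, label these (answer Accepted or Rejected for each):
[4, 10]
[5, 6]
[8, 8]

The classifier is using: sum is even.

Accepted, Rejected, Accepted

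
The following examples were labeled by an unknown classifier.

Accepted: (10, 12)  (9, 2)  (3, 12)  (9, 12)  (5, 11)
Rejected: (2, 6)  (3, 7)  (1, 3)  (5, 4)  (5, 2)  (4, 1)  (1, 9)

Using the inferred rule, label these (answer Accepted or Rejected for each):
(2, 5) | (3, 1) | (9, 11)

Rejected, Rejected, Accepted

One predicate separates the groups cleanly: sum ≥ 11.
(2, 5): 2+5 = 7, does not fit → Rejected. (3, 1): 3+1 = 4, does not fit → Rejected. (9, 11): 9+11 = 20, passes → Accepted.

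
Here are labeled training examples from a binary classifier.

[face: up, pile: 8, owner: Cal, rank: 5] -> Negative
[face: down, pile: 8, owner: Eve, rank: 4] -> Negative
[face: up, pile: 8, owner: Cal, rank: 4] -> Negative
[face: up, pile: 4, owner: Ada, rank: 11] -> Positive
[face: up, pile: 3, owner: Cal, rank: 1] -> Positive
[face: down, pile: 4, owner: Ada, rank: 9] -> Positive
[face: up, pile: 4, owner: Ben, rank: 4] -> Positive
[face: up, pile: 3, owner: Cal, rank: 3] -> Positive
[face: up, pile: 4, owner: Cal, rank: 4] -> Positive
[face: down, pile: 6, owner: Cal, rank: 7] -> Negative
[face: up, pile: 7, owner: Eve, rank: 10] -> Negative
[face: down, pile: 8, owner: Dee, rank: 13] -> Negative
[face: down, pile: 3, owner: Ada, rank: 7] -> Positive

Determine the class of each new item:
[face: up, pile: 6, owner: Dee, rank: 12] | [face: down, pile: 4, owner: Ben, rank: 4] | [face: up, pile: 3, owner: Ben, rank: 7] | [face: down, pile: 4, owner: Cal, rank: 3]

Negative, Positive, Positive, Positive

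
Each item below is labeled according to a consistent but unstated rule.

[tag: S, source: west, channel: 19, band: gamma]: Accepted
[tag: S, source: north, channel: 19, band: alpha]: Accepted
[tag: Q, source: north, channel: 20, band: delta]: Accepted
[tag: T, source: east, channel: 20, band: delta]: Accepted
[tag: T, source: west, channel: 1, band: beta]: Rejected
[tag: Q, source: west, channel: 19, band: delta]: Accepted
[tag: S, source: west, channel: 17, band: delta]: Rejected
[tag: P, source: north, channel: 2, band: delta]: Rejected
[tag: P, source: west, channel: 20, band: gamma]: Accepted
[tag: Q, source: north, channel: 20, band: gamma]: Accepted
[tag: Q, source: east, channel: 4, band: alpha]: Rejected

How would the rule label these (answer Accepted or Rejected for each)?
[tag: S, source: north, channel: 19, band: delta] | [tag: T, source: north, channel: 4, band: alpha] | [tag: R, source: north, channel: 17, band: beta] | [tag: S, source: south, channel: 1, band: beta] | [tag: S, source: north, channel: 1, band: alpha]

Every 'Accepted' example satisfies: channel ≥ 19. None of the 'Rejected' examples do.

Accepted, Rejected, Rejected, Rejected, Rejected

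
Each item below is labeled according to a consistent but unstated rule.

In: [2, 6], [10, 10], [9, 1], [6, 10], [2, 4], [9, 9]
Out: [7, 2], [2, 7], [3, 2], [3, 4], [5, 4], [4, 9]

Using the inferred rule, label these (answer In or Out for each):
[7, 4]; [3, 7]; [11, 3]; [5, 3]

Rule: sum is even. This holds for each 'In' example and fails for each 'Out' one.
Out: [7, 4], since 7+4 = 11.
In: [3, 7], since 3+7 = 10.
In: [11, 3], since 11+3 = 14.
In: [5, 3], since 5+3 = 8.

Out, In, In, In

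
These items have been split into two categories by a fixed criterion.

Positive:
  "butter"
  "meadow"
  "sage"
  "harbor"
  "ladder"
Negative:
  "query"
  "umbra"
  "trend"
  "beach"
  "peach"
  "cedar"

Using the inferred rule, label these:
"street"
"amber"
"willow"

Positive, Negative, Positive

Every 'Positive' example satisfies: even length. None of the 'Negative' examples do.
"street": Positive (length 6).
"amber": Negative (length 5).
"willow": Positive (length 6).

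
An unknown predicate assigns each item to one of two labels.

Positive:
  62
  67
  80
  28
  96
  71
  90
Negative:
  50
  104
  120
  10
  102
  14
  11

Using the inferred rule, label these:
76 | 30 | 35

One predicate separates the groups cleanly: digit sum ≥ 6.

Positive, Negative, Positive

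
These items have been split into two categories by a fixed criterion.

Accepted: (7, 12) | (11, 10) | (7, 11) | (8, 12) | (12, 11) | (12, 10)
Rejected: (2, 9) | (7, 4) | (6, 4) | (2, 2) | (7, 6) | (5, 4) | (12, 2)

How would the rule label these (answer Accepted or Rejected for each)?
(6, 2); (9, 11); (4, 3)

Rejected, Accepted, Rejected

Rule: sum ≥ 18. This holds for each 'Accepted' example and fails for each 'Rejected' one.
(6, 2): 6+2 = 8 — doesn't qualify, so Rejected. (9, 11): 9+11 = 20 — qualifies, so Accepted. (4, 3): 4+3 = 7 — doesn't qualify, so Rejected.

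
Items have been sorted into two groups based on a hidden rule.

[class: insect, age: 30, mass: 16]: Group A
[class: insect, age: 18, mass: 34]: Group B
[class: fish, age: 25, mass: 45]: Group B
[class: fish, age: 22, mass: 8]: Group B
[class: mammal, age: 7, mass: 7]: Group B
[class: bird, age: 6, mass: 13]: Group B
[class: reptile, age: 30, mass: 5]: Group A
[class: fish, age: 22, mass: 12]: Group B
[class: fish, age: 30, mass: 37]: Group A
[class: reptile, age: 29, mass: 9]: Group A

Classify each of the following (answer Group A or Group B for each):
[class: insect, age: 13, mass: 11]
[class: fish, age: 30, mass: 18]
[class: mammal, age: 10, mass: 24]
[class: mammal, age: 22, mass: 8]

Group B, Group A, Group B, Group B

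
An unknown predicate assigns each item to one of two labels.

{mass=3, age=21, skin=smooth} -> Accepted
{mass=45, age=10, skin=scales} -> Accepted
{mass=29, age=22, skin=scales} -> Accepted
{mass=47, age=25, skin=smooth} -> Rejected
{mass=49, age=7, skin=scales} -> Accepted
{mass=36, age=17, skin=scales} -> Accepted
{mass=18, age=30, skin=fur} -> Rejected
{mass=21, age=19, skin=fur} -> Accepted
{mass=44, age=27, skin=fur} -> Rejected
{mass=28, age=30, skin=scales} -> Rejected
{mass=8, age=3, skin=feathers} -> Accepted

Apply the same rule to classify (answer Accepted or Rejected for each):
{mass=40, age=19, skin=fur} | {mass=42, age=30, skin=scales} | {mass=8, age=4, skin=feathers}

Accepted, Rejected, Accepted

A rule that fits every label: age ≤ 22 — true of each 'Accepted' example, false of each 'Rejected' one.
{mass=40, age=19, skin=fur} → age = 19 → Accepted.
{mass=42, age=30, skin=scales} → age = 30 → Rejected.
{mass=8, age=4, skin=feathers} → age = 4 → Accepted.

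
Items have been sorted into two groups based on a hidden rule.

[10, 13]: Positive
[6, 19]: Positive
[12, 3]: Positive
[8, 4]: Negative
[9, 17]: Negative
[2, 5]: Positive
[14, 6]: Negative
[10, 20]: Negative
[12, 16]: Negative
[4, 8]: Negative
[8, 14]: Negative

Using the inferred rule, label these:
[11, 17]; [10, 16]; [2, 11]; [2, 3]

Negative, Negative, Positive, Positive

One predicate separates the groups cleanly: sum is odd.
[11, 17] → 11+17 = 28 → Negative. [10, 16] → 10+16 = 26 → Negative. [2, 11] → 2+11 = 13 → Positive. [2, 3] → 2+3 = 5 → Positive.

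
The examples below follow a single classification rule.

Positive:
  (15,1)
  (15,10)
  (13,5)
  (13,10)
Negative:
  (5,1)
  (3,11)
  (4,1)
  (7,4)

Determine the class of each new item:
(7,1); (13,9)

Negative, Positive

'Positive' ⟺ sum ≥ 16.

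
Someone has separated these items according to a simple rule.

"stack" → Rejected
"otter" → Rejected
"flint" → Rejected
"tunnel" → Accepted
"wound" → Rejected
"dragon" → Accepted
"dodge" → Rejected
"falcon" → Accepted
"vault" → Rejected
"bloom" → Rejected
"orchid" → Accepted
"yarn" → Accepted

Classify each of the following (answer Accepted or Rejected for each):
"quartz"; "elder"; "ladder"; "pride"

All 'Accepted' examples share one property — even length — and every 'Rejected' example lacks it.
"quartz" → length 6 → Accepted.
"elder" → length 5 → Rejected.
"ladder" → length 6 → Accepted.
"pride" → length 5 → Rejected.

Accepted, Rejected, Accepted, Rejected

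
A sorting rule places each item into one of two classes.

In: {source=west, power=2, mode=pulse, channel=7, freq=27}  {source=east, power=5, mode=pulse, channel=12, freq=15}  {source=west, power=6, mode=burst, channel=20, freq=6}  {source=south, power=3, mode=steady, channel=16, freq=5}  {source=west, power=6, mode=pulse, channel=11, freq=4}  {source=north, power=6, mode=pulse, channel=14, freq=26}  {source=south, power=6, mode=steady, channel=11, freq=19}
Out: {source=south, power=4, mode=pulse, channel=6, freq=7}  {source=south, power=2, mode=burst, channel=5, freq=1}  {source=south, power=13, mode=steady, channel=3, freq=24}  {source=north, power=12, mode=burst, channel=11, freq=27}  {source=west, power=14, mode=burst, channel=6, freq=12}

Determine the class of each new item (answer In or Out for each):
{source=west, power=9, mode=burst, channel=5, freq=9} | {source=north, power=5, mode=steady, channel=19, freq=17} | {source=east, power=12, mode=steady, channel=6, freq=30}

Out, In, Out

The rule appears to be: power ≤ 6 AND channel ≥ 7.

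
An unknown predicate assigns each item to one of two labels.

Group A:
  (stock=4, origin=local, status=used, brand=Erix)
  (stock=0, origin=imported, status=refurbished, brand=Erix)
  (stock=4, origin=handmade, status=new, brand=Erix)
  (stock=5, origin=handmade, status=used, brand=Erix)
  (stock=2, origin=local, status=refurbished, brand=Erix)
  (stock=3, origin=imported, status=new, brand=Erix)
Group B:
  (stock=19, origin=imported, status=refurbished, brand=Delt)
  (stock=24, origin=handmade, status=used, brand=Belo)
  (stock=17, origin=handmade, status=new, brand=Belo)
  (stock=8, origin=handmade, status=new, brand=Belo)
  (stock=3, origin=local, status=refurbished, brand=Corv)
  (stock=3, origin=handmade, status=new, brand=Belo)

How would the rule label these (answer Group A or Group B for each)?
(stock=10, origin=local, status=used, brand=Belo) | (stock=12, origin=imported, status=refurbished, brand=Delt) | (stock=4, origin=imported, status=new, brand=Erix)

A rule that fits every label: brand is Erix — true of each 'Group A' example, false of each 'Group B' one.

Group B, Group B, Group A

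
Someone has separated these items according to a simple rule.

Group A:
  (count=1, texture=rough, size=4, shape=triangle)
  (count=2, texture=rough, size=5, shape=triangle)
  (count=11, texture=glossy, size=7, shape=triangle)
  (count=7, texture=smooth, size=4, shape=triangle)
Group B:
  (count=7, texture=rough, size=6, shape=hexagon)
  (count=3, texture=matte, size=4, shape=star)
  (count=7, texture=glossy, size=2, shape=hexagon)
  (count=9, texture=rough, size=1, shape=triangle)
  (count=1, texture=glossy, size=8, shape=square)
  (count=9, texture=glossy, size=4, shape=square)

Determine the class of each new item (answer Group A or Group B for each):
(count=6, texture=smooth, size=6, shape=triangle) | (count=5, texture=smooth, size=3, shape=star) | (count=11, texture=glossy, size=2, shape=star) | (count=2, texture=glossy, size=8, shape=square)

Group A, Group B, Group B, Group B

'Group A' ⟺ shape is triangle AND size ≥ 2.
Group A: (count=6, texture=smooth, size=6, shape=triangle), since shape is triangle, size = 6.
Group B: (count=5, texture=smooth, size=3, shape=star), since shape is star, size = 3.
Group B: (count=11, texture=glossy, size=2, shape=star), since shape is star, size = 2.
Group B: (count=2, texture=glossy, size=8, shape=square), since shape is square, size = 8.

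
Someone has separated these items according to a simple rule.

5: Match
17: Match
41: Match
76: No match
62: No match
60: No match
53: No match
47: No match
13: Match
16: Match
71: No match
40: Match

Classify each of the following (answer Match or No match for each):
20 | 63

Match, No match

The common property of the 'Match' items is: at most 41. No 'No match' item has it.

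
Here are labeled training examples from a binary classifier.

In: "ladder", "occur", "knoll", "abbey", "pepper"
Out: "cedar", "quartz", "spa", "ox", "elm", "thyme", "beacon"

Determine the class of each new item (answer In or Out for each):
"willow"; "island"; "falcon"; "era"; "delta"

All 'In' examples share one property — has a double letter — and every 'Out' example lacks it.

In, Out, Out, Out, Out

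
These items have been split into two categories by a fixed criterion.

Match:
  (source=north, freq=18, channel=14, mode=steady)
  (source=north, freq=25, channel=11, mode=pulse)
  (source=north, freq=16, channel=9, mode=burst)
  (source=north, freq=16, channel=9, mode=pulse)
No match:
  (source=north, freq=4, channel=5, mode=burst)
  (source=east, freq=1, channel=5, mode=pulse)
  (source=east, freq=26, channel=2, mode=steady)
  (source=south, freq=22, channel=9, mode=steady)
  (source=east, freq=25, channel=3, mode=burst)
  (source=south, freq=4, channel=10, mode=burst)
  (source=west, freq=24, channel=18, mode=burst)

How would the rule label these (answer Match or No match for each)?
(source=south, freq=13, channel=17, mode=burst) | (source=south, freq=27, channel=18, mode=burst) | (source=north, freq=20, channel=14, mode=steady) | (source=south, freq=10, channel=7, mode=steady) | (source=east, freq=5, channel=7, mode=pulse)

The distinguishing property — source is north AND freq ≥ 16 — holds for all the 'Match' cases and none of the 'No match' cases.
(source=south, freq=13, channel=17, mode=burst): No match (source is south, freq = 13).
(source=south, freq=27, channel=18, mode=burst): No match (source is south, freq = 27).
(source=north, freq=20, channel=14, mode=steady): Match (source is north, freq = 20).
(source=south, freq=10, channel=7, mode=steady): No match (source is south, freq = 10).
(source=east, freq=5, channel=7, mode=pulse): No match (source is east, freq = 5).

No match, No match, Match, No match, No match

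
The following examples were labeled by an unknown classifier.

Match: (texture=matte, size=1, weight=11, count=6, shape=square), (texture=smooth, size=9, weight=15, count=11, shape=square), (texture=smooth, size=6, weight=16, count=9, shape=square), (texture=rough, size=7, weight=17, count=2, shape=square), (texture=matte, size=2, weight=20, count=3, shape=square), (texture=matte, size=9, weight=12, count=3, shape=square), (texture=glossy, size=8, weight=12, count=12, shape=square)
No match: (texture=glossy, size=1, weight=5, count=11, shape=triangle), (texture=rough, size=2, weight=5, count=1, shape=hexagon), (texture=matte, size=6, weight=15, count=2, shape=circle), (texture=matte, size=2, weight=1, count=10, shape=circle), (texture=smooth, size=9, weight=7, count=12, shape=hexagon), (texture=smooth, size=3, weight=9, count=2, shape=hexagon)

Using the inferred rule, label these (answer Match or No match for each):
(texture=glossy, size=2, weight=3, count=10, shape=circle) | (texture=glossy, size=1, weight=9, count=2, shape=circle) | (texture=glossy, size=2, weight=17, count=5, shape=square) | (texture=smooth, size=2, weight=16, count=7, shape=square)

No match, No match, Match, Match

One predicate separates the groups cleanly: shape is square.
(texture=glossy, size=2, weight=3, count=10, shape=circle): No match (shape is circle). (texture=glossy, size=1, weight=9, count=2, shape=circle): No match (shape is circle). (texture=glossy, size=2, weight=17, count=5, shape=square): Match (shape is square). (texture=smooth, size=2, weight=16, count=7, shape=square): Match (shape is square).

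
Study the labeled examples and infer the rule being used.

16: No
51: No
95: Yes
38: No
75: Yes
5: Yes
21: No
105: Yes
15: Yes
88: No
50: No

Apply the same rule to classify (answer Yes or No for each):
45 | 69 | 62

The distinguishing property — ends in digit 5 — holds for all the 'Yes' cases and none of the 'No' cases.
45 — last digit 5, hence Yes. 69 — last digit 9, hence No. 62 — last digit 2, hence No.

Yes, No, No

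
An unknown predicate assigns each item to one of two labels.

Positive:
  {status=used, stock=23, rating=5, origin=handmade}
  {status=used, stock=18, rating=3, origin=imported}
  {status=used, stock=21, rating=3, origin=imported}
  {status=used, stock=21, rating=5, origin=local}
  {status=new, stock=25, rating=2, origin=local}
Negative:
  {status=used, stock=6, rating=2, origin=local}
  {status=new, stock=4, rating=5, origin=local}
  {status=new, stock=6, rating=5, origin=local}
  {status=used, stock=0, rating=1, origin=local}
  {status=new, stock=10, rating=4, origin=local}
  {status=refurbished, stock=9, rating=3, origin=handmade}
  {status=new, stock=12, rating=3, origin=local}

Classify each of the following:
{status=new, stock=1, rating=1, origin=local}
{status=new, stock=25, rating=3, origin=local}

Rule: stock ≥ 18. This holds for each 'Positive' example and fails for each 'Negative' one.
Negative: {status=new, stock=1, rating=1, origin=local}, since stock = 1. Positive: {status=new, stock=25, rating=3, origin=local}, since stock = 25.

Negative, Positive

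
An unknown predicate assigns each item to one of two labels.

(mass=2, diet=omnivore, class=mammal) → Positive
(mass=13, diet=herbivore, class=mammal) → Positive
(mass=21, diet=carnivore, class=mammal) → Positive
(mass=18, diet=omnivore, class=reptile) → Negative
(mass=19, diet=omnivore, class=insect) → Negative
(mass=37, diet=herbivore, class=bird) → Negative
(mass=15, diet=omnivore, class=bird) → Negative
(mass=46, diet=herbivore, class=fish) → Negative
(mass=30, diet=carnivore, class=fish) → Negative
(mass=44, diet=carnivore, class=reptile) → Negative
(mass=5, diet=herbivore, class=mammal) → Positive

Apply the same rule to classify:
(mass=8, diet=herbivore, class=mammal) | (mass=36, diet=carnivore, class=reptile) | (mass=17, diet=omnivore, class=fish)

Positive, Negative, Negative

Checking candidate rules against both groups, what survives is: class is mammal.
(mass=8, diet=herbivore, class=mammal): class is mammal — satisfies this, so Positive.
(mass=36, diet=carnivore, class=reptile): class is reptile — fails this test, so Negative.
(mass=17, diet=omnivore, class=fish): class is fish — fails this test, so Negative.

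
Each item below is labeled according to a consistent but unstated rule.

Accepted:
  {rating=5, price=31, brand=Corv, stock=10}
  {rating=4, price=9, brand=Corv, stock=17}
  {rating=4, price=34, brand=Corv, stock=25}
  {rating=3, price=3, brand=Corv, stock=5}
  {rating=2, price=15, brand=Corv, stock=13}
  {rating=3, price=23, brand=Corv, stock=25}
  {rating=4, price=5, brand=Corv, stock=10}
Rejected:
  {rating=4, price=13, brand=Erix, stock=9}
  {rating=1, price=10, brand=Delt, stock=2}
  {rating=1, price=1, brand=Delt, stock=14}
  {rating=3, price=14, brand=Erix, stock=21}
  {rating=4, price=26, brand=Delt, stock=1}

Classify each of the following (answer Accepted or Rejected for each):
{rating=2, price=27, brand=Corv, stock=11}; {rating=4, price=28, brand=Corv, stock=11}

The simplest hypothesis consistent with all the labels is: brand is Corv.

Accepted, Accepted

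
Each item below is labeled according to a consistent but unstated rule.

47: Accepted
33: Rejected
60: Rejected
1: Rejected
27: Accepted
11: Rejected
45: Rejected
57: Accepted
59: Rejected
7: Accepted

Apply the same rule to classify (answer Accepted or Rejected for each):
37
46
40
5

One predicate separates the groups cleanly: ends in digit 7.

Accepted, Rejected, Rejected, Rejected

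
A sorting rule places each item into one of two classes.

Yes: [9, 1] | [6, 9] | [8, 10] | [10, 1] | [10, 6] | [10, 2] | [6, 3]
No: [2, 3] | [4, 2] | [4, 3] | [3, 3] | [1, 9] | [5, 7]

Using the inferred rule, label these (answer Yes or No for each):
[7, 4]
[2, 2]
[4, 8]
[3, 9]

Yes, No, No, No

All 'Yes' examples share one property — first ≥ 6 — and every 'No' example lacks it.
[7, 4] → first 7 → Yes.
[2, 2] → first 2 → No.
[4, 8] → first 4 → No.
[3, 9] → first 3 → No.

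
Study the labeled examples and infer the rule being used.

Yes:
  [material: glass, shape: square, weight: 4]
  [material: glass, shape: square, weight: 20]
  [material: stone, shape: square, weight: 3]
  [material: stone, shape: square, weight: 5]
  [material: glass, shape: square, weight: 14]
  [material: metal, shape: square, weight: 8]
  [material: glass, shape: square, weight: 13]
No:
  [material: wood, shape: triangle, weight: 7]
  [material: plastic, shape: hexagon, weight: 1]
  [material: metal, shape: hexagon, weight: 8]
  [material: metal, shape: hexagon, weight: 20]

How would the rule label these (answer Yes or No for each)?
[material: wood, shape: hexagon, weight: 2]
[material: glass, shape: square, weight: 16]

No, Yes

The rule appears to be: shape is square.
[material: wood, shape: hexagon, weight: 2] — shape is hexagon, hence No. [material: glass, shape: square, weight: 16] — shape is square, hence Yes.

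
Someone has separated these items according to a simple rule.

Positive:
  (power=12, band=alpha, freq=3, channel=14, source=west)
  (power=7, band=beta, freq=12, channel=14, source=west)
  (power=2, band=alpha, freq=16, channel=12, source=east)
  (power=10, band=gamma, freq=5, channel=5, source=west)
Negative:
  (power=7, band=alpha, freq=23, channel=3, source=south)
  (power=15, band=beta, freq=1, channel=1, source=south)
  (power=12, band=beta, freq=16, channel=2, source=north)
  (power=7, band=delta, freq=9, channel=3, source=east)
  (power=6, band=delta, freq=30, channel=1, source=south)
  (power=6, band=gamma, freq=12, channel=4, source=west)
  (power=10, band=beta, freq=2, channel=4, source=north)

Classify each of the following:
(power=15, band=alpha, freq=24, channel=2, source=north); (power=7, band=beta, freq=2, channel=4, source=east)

Negative, Negative

A rule that fits every label: channel ≥ 5 — true of each 'Positive' example, false of each 'Negative' one.
(power=15, band=alpha, freq=24, channel=2, source=north): channel = 2 — lacks this property, so Negative.
(power=7, band=beta, freq=2, channel=4, source=east): channel = 4 — lacks this property, so Negative.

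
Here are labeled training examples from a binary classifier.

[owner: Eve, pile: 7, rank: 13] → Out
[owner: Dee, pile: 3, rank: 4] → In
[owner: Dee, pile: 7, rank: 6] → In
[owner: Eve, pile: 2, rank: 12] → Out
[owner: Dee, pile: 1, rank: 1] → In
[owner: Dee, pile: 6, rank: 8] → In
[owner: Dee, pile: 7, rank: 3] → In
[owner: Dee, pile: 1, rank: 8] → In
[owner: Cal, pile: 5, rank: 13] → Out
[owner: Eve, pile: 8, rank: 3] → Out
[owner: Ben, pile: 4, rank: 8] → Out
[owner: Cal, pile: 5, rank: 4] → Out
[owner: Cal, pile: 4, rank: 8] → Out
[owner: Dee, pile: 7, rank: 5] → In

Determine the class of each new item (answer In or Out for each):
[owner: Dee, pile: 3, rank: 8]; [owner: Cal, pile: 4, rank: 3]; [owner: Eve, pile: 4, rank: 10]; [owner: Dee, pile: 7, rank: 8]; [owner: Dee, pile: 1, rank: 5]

Rule: owner is Dee. This holds for each 'In' example and fails for each 'Out' one.
[owner: Dee, pile: 3, rank: 8]: In (owner is Dee). [owner: Cal, pile: 4, rank: 3]: Out (owner is Cal). [owner: Eve, pile: 4, rank: 10]: Out (owner is Eve). [owner: Dee, pile: 7, rank: 8]: In (owner is Dee). [owner: Dee, pile: 1, rank: 5]: In (owner is Dee).

In, Out, Out, In, In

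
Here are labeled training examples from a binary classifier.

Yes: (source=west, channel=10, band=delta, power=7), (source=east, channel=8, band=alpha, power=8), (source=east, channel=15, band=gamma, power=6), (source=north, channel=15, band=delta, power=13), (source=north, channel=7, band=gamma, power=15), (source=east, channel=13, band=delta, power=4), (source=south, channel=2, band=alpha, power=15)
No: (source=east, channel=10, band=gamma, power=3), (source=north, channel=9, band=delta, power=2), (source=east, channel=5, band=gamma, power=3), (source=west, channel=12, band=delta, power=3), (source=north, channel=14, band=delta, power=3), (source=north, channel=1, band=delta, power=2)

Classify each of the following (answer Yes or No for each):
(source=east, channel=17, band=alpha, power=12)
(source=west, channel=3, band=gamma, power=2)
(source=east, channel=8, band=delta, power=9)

Every 'Yes' example satisfies: power ≥ 4. None of the 'No' examples do.

Yes, No, Yes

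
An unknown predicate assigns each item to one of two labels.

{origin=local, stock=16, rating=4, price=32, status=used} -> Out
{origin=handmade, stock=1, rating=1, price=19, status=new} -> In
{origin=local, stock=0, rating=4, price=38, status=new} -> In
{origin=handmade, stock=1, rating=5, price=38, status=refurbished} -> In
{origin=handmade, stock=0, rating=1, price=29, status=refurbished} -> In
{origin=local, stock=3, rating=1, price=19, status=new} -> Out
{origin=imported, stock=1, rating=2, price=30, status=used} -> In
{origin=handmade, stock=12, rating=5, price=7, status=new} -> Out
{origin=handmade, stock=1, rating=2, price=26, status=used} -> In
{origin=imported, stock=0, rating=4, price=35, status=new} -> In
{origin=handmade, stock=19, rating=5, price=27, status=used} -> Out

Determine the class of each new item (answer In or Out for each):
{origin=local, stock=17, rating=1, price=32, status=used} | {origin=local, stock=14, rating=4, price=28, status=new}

Out, Out

Every 'In' example satisfies: stock ≤ 1. None of the 'Out' examples do.
{origin=local, stock=17, rating=1, price=32, status=used}: stock = 17 — fails the rule, so Out. {origin=local, stock=14, rating=4, price=28, status=new}: stock = 14 — fails the rule, so Out.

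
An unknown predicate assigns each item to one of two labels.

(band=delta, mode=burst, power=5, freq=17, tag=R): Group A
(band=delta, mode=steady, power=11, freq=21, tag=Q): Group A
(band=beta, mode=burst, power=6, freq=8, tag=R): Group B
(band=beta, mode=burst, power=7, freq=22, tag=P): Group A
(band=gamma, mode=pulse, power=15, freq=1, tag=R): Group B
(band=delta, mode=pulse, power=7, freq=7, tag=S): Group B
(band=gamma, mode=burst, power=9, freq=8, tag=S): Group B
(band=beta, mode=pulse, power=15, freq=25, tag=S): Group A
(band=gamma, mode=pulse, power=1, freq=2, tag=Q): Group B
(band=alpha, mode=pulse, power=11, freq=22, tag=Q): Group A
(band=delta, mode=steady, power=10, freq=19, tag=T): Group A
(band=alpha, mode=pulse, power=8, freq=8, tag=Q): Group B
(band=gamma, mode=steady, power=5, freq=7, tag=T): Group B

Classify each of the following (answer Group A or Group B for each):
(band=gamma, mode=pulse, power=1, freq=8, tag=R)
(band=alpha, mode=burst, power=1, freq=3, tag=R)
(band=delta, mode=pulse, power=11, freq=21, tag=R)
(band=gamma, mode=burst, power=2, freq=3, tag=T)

Group B, Group B, Group A, Group B

All 'Group A' examples share one property — freq ≥ 17 — and every 'Group B' example lacks it.
Group B: (band=gamma, mode=pulse, power=1, freq=8, tag=R), since freq = 8.
Group B: (band=alpha, mode=burst, power=1, freq=3, tag=R), since freq = 3.
Group A: (band=delta, mode=pulse, power=11, freq=21, tag=R), since freq = 21.
Group B: (band=gamma, mode=burst, power=2, freq=3, tag=T), since freq = 3.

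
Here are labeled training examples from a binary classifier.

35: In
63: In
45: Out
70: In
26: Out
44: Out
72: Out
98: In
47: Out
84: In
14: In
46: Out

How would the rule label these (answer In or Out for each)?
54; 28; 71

Out, In, Out

The rule appears to be: multiple of 7.
54 — 54 = 7·7 + 5, hence Out.
28 — 28 = 7·4, hence In.
71 — 71 = 7·10 + 1, hence Out.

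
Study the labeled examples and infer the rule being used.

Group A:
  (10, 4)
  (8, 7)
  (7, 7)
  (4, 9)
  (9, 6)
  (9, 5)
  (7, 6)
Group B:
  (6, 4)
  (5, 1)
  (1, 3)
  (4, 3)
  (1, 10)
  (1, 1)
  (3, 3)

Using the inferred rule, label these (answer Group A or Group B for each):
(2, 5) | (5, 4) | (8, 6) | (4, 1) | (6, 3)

Group B, Group B, Group A, Group B, Group B

Every 'Group A' example satisfies: sum ≥ 13. None of the 'Group B' examples do.
(2, 5): Group B (2+5 = 7).
(5, 4): Group B (5+4 = 9).
(8, 6): Group A (8+6 = 14).
(4, 1): Group B (4+1 = 5).
(6, 3): Group B (6+3 = 9).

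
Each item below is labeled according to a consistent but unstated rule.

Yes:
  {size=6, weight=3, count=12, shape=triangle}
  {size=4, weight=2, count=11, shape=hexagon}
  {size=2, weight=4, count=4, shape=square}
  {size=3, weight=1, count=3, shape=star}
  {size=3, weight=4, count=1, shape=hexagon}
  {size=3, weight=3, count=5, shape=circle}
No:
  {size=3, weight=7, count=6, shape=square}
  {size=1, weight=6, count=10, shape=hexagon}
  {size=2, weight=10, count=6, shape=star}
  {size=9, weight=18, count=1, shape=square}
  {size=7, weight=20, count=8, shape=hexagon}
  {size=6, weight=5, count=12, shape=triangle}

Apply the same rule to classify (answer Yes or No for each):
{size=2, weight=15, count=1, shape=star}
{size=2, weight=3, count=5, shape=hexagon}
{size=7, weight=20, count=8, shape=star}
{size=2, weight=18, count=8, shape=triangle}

The rule appears to be: weight ≤ 4.
{size=2, weight=15, count=1, shape=star}: weight = 15, fails this test → No.
{size=2, weight=3, count=5, shape=hexagon}: weight = 3, qualifies → Yes.
{size=7, weight=20, count=8, shape=star}: weight = 20, fails this test → No.
{size=2, weight=18, count=8, shape=triangle}: weight = 18, fails this test → No.

No, Yes, No, No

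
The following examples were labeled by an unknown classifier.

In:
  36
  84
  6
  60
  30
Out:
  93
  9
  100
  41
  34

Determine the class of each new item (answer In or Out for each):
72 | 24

The rule appears to be: multiple of 6.

In, In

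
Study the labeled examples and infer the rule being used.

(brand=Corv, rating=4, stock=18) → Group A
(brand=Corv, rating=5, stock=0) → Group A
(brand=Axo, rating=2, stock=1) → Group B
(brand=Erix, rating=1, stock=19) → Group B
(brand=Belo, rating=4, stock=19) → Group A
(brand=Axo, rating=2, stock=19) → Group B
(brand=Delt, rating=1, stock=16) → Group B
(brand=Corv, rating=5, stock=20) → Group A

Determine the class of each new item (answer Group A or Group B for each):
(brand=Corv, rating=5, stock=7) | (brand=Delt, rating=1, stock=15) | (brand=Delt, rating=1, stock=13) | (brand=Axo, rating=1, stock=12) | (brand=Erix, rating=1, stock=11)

Group A, Group B, Group B, Group B, Group B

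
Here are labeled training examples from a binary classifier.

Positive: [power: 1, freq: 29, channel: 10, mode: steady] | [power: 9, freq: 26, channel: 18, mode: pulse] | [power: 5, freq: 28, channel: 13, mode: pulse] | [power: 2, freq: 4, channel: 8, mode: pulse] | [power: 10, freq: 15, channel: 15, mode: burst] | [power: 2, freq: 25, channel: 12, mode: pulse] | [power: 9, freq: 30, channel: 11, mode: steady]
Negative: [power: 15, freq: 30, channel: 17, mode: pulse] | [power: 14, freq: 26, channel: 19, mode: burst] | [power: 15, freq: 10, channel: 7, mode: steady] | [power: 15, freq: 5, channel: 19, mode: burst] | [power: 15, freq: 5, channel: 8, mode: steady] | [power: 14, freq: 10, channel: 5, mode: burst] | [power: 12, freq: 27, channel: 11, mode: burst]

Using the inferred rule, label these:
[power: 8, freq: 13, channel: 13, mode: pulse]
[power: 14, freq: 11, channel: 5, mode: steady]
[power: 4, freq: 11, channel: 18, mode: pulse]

Rule: power ≤ 10. This holds for each 'Positive' example and fails for each 'Negative' one.
[power: 8, freq: 13, channel: 13, mode: pulse]: power = 8 — checks out, so Positive. [power: 14, freq: 11, channel: 5, mode: steady]: power = 14 — fails this test, so Negative. [power: 4, freq: 11, channel: 18, mode: pulse]: power = 4 — checks out, so Positive.

Positive, Negative, Positive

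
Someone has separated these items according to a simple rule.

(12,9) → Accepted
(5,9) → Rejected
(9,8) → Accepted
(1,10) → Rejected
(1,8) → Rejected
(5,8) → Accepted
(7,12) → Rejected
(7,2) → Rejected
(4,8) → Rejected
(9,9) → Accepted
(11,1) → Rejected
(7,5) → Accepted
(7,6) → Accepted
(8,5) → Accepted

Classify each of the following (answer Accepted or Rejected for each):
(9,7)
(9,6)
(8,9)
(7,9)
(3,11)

Accepted, Accepted, Accepted, Accepted, Rejected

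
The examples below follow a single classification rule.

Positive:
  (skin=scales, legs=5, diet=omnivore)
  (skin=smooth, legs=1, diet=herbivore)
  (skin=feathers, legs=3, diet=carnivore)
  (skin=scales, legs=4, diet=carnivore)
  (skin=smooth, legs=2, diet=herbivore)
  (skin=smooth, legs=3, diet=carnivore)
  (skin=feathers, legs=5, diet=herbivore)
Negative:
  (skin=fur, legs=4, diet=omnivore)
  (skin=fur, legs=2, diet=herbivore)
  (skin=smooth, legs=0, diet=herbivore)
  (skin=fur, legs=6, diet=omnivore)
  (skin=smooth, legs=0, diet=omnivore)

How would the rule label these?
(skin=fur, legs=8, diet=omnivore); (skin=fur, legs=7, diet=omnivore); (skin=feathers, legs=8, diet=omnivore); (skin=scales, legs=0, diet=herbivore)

The common property of the 'Positive' items is: skin is not fur AND legs ≥ 1. No 'Negative' item has it.
(skin=fur, legs=8, diet=omnivore): skin is fur, legs = 8 — doesn't qualify, so Negative.
(skin=fur, legs=7, diet=omnivore): skin is fur, legs = 7 — doesn't qualify, so Negative.
(skin=feathers, legs=8, diet=omnivore): skin is feathers, legs = 8 — has this property, so Positive.
(skin=scales, legs=0, diet=herbivore): skin is scales, legs = 0 — doesn't qualify, so Negative.

Negative, Negative, Positive, Negative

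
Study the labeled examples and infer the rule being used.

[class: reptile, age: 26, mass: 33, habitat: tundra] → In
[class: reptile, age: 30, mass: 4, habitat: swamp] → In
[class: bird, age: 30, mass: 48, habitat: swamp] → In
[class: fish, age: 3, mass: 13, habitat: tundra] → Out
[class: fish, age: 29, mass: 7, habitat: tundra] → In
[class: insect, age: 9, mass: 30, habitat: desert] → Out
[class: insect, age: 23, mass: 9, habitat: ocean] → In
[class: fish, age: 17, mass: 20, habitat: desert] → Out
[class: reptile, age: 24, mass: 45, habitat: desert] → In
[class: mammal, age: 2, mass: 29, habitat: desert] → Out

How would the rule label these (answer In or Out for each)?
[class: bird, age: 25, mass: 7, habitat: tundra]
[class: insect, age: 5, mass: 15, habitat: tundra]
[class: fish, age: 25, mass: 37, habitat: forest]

Every 'In' example satisfies: age ≥ 23. None of the 'Out' examples do.
[class: bird, age: 25, mass: 7, habitat: tundra]: In (age = 25). [class: insect, age: 5, mass: 15, habitat: tundra]: Out (age = 5). [class: fish, age: 25, mass: 37, habitat: forest]: In (age = 25).

In, Out, In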